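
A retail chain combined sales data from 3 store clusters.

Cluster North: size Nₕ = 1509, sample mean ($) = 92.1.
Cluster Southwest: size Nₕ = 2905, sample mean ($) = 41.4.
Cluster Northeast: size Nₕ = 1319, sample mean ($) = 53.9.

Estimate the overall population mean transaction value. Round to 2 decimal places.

57.62

N = 1509 + 2905 + 1319 = 5733.
Weight each subgroup mean by Nₕ/N and sum.
Σ Nₕx̄ₕ = 1509·92.1 + 2905·41.4 + 1319·53.9 = 138978.9 + 120267 + 71094.1 = 330340.
Divide by N: 330340 / 5733 = 57.6208... → 57.62.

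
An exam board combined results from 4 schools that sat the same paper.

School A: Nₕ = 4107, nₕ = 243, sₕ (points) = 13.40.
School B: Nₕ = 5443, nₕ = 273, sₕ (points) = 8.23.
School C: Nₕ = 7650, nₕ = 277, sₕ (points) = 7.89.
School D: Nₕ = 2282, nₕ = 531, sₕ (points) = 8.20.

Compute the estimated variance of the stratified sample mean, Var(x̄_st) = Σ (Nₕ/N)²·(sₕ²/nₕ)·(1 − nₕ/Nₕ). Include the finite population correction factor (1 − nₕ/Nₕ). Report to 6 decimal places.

0.084021

N = 19482. Term for each stratum: Wₕ²sₕ²/nₕ·(1−nₕ/Nₕ).
Var(x̄_st) = 0.030895702 + 0.018394959 + 0.033397413 + 0.001333116 = 0.084021190 → 0.084021.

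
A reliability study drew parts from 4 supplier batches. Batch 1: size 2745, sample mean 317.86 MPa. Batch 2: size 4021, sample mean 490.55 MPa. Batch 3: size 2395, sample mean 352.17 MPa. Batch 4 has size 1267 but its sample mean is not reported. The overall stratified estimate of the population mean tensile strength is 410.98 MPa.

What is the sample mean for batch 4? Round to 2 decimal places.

Σ Nₕx̄ₕ = N·μ, so 1267·x̄_4 = 10428·410.98 − (2745·317.86 + 4021·490.55 + 2395·352.17).
= 4285699.44 − 3688474.4 = 597225.04.
x̄_4 = 597225.04 / 1267 = 471.3694... → 471.37.

471.37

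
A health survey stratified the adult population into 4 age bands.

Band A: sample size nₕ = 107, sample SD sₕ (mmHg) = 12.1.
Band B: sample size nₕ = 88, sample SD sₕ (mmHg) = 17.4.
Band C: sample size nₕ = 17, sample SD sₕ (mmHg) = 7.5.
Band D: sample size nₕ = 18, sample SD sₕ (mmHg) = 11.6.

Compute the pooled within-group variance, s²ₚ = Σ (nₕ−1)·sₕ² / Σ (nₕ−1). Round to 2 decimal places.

Degrees of freedom: 106 + 87 + 16 + 17 = 226.
Σ(nₕ−1)sₕ² = 106·146.41 + 87·302.76 + 16·56.25 + 17·134.56 = 45047.1.
s²ₚ = 45047.1 / 226 = 199.3235... → 199.32.

199.32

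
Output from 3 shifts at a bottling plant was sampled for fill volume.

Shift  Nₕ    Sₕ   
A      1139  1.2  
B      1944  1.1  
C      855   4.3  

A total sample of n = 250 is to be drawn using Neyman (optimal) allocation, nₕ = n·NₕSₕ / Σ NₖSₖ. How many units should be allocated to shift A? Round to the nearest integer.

48

Σ NₕSₕ = 1139·1.2 + 1944·1.1 + 855·4.3 = 7181.7.
Share for A: 1366.8/7181.7 = 0.19032.
n_A = 250 × 0.19032 = 47.579... → 48.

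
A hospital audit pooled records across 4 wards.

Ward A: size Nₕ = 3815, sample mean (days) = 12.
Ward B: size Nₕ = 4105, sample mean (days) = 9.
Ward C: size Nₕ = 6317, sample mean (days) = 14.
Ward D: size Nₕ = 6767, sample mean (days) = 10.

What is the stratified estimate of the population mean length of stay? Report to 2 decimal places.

x̄_st = (Σ Nₕx̄ₕ) / (Σ Nₕ) = (3815·12 + 4105·9 + 6317·14 + 6767·10) / 21004
= 238833 / 21004 = 11.3708... → 11.37.

11.37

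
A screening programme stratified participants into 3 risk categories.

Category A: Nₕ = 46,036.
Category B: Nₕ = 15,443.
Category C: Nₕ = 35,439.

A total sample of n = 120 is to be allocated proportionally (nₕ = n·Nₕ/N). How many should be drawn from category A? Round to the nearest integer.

57

N = 46036 + 15443 + 35439 = 96918.
n_A = 120·46036/96918 = 57.000... → 57.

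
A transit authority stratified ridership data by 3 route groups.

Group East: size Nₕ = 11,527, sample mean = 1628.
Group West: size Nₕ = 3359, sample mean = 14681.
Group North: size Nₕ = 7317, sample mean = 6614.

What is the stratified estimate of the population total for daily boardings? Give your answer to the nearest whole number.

East: 11527·1628 = 18765956
West: 3359·14681 = 49313479
North: 7317·6614 = 48394638
τ̂ = Σ Nₕx̄ₕ = 116474073.

116474073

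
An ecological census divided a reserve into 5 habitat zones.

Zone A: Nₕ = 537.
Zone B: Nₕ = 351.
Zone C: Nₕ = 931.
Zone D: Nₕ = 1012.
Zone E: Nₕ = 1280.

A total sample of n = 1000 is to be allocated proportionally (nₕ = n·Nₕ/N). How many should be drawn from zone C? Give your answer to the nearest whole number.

Share of zone C = 931/4111 = 0.22647.
Allocate 1000 × 0.22647 = 226.466... → 226.

226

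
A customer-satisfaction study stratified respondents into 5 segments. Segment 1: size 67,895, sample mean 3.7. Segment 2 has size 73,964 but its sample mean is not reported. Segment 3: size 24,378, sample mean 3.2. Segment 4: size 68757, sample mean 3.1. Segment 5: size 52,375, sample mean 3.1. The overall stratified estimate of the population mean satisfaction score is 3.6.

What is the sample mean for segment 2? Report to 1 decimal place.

4.5

Σ Nₕx̄ₕ = N·μ, so 73964·x̄_2 = 287369·3.6 − (67895·3.7 + 24378·3.2 + 68757·3.1 + 52375·3.1).
= 1034528.4 − 704730.3 = 329798.1.
x̄_2 = 329798.1 / 73964 = 4.459... → 4.5.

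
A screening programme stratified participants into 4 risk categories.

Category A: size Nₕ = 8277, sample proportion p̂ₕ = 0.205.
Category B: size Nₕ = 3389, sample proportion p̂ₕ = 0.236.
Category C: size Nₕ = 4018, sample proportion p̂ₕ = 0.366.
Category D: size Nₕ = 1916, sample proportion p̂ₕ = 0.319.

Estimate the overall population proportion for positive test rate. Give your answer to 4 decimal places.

Wₕ = Nₕ/N with N = 17600: 0.4703, 0.1926, 0.2283, 0.1089.
p̂_st = 0.4703·0.205 + 0.1926·0.236 + 0.2283·0.366 + 0.1089·0.319 ≈ 0.260135... → 0.2601.

0.2601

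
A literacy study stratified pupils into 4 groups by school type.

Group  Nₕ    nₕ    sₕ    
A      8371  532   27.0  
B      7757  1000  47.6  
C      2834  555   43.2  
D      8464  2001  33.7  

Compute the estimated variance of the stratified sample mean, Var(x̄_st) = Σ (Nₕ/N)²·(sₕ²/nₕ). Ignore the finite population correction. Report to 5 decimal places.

N = 27426; Wₕ = Nₕ/N.
group A: (8371/27426)²·27.0²/532 = 0.12765729
group B: (7757/27426)²·47.6²/1000 = 0.18124939
group C: (2834/27426)²·43.2²/555 = 0.03590453
group D: (8464/27426)²·33.7²/2001 = 0.05405540
Sum = 0.39886661 → 0.39887.

0.39887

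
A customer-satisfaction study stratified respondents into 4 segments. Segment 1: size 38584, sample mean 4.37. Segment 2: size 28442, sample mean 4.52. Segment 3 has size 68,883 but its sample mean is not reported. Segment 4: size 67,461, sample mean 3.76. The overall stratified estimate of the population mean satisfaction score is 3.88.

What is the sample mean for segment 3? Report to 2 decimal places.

N = 38584 + 28442 + 68883 + 67461 = 203370.
Overall total = μ·N = 3.88·203370 = 789075.6.
Subtract the known strata: 38584·4.37 + 28442·4.52 + 67461·3.76 = 550823.28.
Remaining total for segment 3: 789075.6 − 550823.28 = 238252.32.
Divide by its size: 238252.32 / 68883 = 3.4588... → 3.46.

3.46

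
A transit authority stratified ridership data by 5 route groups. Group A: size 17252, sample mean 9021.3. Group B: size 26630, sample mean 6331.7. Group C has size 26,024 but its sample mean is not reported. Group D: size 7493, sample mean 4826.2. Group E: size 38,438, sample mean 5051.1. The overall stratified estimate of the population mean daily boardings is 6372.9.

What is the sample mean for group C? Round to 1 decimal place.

7057.0

Σ Nₕx̄ₕ = N·μ, so 26024·x̄_C = 115837·6372.9 − (17252·9021.3 + 26630·6331.7 + 7493·4826.2 + 38438·5051.1).
= 738217617.3 − 554565537 = 183652080.3.
x̄_C = 183652080.3 / 26024 = 7057.027... → 7057.0.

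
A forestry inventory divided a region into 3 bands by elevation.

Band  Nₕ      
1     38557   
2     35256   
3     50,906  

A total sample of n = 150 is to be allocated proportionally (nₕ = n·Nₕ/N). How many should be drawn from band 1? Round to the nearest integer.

46

Share of band 1 = 38557/124719 = 0.30915.
Allocate 150 × 0.30915 = 46.373... → 46.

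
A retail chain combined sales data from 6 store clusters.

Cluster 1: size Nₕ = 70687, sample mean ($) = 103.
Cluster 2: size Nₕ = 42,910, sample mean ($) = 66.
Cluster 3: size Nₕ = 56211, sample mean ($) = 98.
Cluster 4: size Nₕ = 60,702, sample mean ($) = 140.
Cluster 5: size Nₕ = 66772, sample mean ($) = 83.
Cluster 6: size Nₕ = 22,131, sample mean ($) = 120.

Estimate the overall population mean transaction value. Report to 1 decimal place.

x̄_st = (Σ Nₕx̄ₕ) / (Σ Nₕ) = (70687·103 + 42910·66 + 56211·98 + 60702·140 + 66772·83 + 22131·120) / 319413
= 32317575 / 319413 = 101.178... → 101.2.

101.2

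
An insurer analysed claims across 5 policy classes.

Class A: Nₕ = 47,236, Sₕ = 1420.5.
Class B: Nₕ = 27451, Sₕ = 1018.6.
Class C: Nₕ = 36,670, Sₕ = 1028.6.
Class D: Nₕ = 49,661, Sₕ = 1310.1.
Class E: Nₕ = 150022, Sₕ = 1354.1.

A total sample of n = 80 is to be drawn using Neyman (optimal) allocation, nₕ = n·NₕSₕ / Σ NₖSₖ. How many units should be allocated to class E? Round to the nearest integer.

41

Σ NₕSₕ = 47236·1420.5 + 27451·1018.6 + 36670·1028.6 + 49661·1310.1 + 150022·1354.1 = 400984754.9.
Share for E: 203144790.2/400984754.9 = 0.50661.
n_E = 80 × 0.50661 = 40.529... → 41.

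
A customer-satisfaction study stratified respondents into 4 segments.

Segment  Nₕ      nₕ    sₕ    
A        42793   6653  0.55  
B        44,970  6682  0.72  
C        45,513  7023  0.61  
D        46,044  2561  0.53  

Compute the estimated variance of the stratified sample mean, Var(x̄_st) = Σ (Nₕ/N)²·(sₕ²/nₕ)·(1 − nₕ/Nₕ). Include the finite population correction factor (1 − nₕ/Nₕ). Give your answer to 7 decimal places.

0.0000161

N = 179320; Wₕ = Nₕ/N.
segment A: (42793/179320)²·0.55²/6653·(1 − 6653/42793) = 0.0000021868
segment B: (44970/179320)²·0.72²/6682·(1 − 6682/44970) = 0.0000041542
segment C: (45513/179320)²·0.61²/7023·(1 − 7023/45513) = 0.0000028864
segment D: (46044/179320)²·0.53²/2561·(1 − 2561/46044) = 0.0000068293
Sum = 0.0000160568 → 0.0000161.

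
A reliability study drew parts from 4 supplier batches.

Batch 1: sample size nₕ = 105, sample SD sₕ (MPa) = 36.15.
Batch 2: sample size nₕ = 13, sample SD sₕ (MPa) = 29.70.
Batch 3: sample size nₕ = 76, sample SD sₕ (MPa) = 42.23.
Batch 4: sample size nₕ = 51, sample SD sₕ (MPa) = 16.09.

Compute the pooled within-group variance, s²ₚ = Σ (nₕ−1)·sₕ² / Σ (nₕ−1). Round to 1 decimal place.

1216.6

Degrees of freedom: 104 + 12 + 75 + 50 = 241.
Σ(nₕ−1)sₕ² = 104·1306.8225 + 12·882.09 + 75·1783.3729 + 50·258.8881 = 293191.9925.
s²ₚ = 293191.9925 / 241 = 1216.564... → 1216.6.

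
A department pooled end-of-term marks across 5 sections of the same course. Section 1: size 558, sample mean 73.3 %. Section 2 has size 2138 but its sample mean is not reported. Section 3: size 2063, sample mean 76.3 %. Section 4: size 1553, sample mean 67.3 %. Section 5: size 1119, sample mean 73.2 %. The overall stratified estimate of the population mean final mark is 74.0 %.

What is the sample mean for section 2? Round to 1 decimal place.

77.2

Σ Nₕx̄ₕ = N·μ, so 2138·x̄_2 = 7431·74.0 − (558·73.3 + 2063·76.3 + 1553·67.3 + 1119·73.2).
= 549894 − 384736 = 165158.
x̄_2 = 165158 / 2138 = 77.249... → 77.2.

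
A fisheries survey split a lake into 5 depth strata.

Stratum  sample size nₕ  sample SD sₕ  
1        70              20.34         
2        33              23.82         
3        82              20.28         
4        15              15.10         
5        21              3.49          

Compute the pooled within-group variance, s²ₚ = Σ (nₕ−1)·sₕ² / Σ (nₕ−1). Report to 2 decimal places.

1: (70−1)·20.34² = 69·413.7156 = 28546.3764
2: (33−1)·23.82² = 32·567.3924 = 18156.5568
3: (82−1)·20.28² = 81·411.2784 = 33313.5504
4: (15−1)·15.10² = 14·228.01 = 3192.14
5: (21−1)·3.49² = 20·12.1801 = 243.602
Numerator = 83452.2256; denominator = Σ(nₕ−1) = 216.
s²ₚ = 83452.2256/216 = 386.3529... → 386.35.

386.35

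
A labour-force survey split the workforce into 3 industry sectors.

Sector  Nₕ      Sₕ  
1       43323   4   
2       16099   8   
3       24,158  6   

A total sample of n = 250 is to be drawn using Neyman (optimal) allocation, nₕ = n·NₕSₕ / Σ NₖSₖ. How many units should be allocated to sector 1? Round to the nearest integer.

97

Σ NₕSₕ = 43323·4 + 16099·8 + 24158·6 = 447032.
Share for 1: 173292/447032 = 0.38765.
n_1 = 250 × 0.38765 = 96.913... → 97.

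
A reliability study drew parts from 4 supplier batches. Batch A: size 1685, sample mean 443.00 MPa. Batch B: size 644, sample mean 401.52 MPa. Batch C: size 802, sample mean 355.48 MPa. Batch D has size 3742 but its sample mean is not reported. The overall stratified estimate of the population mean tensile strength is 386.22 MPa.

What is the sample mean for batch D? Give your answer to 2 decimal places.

364.61

Σ Nₕx̄ₕ = N·μ, so 3742·x̄_D = 6873·386.22 − (1685·443.00 + 644·401.52 + 802·355.48).
= 2654490.06 − 1290128.84 = 1364361.22.
x̄_D = 1364361.22 / 3742 = 364.6075... → 364.61.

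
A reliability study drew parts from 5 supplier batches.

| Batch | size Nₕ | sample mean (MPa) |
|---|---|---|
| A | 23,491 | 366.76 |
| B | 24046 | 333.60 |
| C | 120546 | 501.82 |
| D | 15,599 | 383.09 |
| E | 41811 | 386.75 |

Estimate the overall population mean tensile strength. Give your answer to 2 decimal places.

440.26

N = 225493; weights Wₕ = Nₕ/N = (0.1042, 0.1066, 0.5346, 0.0692, 0.1854).
x̄_st = Σ Wₕ·x̄ₕ = 0.1042·366.76 + 0.1066·333.60 + 0.5346·501.82 + 0.0692·383.09 + 0.1854·386.75 ≈ 440.2617...
→ 440.26.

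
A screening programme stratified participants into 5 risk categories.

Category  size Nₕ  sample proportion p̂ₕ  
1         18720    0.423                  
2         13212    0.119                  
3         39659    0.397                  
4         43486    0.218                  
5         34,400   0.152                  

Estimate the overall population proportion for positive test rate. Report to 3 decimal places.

N = 18720 + 13212 + 39659 + 43486 + 34400 = 149477.
Overall proportion = Σ (Nₕ/N)·p̂ₕ.
Σ Nₕp̂ₕ = 7918.56 + 1572.228 + 15744.623 + 9479.948 + 5228.8 = 39944.159.
39944.159 / 149477 = 0.26723... → 0.267.

0.267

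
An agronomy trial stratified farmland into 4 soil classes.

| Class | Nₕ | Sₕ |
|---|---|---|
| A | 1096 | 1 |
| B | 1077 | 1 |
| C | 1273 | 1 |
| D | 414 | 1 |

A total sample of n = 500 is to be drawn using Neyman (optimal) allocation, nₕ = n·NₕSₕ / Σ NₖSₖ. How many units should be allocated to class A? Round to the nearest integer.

A: NₕSₕ = 1096·1 = 1096
B: NₕSₕ = 1077·1 = 1077
C: NₕSₕ = 1273·1 = 1273
D: NₕSₕ = 414·1 = 414
Σ NₕSₕ = 3860.
n_A = 500·1096/3860 = 141.969... → 142.

142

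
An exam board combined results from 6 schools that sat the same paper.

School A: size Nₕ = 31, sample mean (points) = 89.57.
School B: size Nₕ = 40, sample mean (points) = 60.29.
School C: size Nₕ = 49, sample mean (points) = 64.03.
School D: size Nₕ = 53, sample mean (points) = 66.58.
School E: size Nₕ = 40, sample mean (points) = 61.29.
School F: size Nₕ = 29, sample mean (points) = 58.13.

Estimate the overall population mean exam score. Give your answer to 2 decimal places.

66.08

x̄_st = (Σ Nₕx̄ₕ) / (Σ Nₕ) = (31·89.57 + 40·60.29 + 49·64.03 + 53·66.58 + 40·61.29 + 29·58.13) / 242
= 15991.85 / 242 = 66.0820... → 66.08.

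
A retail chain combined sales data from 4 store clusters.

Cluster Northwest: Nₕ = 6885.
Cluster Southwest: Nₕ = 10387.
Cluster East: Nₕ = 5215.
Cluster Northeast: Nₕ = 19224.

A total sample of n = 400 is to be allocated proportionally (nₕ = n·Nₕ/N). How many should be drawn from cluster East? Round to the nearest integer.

Share of cluster East = 5215/41711 = 0.12503.
Allocate 400 × 0.12503 = 50.011... → 50.

50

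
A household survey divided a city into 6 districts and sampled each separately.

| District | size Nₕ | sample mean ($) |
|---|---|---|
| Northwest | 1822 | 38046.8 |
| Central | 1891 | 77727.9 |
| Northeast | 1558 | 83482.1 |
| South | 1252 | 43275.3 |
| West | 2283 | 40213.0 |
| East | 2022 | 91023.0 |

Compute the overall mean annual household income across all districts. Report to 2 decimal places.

x̄_st = (Σ Nₕx̄ₕ) / (Σ Nₕ) = (1822·38046.8 + 1891·77727.9 + 1558·83482.1 + 1252·43275.3 + 2283·40213.0 + 2022·91023.0) / 10828
= 676405300.9 / 10828 = 62468.1659... → 62468.17.

62468.17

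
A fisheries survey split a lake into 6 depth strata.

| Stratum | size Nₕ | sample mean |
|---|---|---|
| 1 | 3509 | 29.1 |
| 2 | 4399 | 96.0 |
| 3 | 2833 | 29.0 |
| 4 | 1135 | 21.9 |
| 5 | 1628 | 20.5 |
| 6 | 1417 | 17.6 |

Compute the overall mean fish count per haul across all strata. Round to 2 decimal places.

x̄_st = (Σ Nₕx̄ₕ) / (Σ Nₕ) = (3509·29.1 + 4399·96.0 + 2833·29.0 + 1135·21.9 + 1628·20.5 + 1417·17.6) / 14921
= 689742.6 / 14921 = 46.2263... → 46.23.

46.23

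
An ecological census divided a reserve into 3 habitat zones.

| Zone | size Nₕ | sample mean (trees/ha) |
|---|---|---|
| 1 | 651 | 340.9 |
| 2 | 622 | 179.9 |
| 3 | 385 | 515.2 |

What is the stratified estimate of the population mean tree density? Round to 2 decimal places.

320.97

x̄_st = (Σ Nₕx̄ₕ) / (Σ Nₕ) = (651·340.9 + 622·179.9 + 385·515.2) / 1658
= 532175.7 / 1658 = 320.9745... → 320.97.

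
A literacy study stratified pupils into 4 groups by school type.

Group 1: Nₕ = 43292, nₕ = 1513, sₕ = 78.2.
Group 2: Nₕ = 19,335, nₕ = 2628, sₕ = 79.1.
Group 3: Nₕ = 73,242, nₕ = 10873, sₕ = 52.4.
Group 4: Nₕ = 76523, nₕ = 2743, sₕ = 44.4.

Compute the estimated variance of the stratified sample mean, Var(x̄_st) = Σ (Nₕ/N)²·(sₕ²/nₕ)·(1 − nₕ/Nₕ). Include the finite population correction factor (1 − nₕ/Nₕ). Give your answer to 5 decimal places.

0.29463

N = 212392; Wₕ = Nₕ/N.
group 1: (43292/212392)²·78.2²/1513·(1 − 1513/43292) = 0.16205557
group 2: (19335/212392)²·79.1²/2628·(1 − 2628/19335) = 0.01704881
group 3: (73242/212392)²·52.4²/10873·(1 − 10873/73242) = 0.02557207
group 4: (76523/212392)²·44.4²/2743·(1 − 2743/76523) = 0.08994861
Sum = 0.29462505 → 0.29463.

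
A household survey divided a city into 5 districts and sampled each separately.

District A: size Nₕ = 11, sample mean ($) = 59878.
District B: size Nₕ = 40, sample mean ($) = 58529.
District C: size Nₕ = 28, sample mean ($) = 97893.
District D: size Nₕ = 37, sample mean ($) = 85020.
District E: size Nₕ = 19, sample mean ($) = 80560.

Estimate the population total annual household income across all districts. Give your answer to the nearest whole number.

A: 11·59878 = 658658
B: 40·58529 = 2341160
C: 28·97893 = 2741004
D: 37·85020 = 3145740
E: 19·80560 = 1530640
τ̂ = Σ Nₕx̄ₕ = 10417202.

10417202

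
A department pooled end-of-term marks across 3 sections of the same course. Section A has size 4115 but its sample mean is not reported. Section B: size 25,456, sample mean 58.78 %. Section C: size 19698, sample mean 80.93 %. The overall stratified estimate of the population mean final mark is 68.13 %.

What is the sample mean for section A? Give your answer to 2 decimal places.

64.70

N = 4115 + 25456 + 19698 = 49269.
Overall total = μ·N = 68.13·49269 = 3356696.97.
Subtract the known strata: 25456·58.78 + 19698·80.93 = 3090462.82.
Remaining total for section A: 3356696.97 − 3090462.82 = 266234.15.
Divide by its size: 266234.15 / 4115 = 64.6985... → 64.70.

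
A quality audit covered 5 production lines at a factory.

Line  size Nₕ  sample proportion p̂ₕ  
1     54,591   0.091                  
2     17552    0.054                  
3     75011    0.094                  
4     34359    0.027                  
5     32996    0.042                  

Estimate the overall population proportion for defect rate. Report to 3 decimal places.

Wₕ = Nₕ/N with N = 214509: 0.2545, 0.0818, 0.3497, 0.1602, 0.1538.
p̂_st = 0.2545·0.091 + 0.0818·0.054 + 0.3497·0.094 + 0.1602·0.027 + 0.1538·0.042 ≈ 0.07123... → 0.071.

0.071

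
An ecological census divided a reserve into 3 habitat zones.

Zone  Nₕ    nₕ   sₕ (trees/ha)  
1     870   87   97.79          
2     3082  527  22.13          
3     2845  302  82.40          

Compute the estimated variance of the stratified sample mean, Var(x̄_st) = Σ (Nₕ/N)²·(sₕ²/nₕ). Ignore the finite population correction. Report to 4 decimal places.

N = 6797. Term for each stratum: Wₕ²sₕ²/nₕ.
Var(x̄_st) = 1.8008337 + 0.1910658 + 3.9389229 = 5.9308224 → 5.9308.

5.9308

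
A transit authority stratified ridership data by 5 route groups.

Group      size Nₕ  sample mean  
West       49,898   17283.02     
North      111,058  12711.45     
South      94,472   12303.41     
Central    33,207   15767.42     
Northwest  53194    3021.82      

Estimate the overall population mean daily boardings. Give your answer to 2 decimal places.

x̄_st = (Σ Nₕx̄ₕ) / (Σ Nₕ) = (49898·17283.02 + 111058·12711.45 + 94472·12303.41 + 33207·15767.42 + 53194·3021.82) / 341829
= 4120755504.6 / 341829 = 12055.0202... → 12055.02.

12055.02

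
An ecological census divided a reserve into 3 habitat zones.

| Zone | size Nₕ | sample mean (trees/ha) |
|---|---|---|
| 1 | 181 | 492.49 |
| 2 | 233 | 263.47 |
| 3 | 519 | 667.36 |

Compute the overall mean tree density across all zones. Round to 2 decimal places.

532.57

x̄_st = (Σ Nₕx̄ₕ) / (Σ Nₕ) = (181·492.49 + 233·263.47 + 519·667.36) / 933
= 496889.04 / 933 = 532.5713... → 532.57.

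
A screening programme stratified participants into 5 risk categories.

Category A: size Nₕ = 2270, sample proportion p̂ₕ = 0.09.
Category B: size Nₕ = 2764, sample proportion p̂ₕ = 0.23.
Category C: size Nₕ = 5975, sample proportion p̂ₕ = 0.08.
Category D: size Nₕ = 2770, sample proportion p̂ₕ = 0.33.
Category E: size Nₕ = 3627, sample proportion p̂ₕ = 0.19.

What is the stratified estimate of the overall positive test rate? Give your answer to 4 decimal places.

N = 2270 + 2764 + 5975 + 2770 + 3627 = 17406.
Overall proportion = Σ (Nₕ/N)·p̂ₕ.
Σ Nₕp̂ₕ = 204.3 + 635.72 + 478 + 914.1 + 689.13 = 2921.25.
2921.25 / 17406 = 0.167830... → 0.1678.

0.1678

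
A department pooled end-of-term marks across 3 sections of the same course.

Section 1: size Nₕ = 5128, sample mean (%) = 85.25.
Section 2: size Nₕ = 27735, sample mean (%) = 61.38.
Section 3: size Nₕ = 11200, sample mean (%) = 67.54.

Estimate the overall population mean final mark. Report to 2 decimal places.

N = 44063; weights Wₕ = Nₕ/N = (0.1164, 0.6294, 0.2542).
x̄_st = Σ Wₕ·x̄ₕ = 0.1164·85.25 + 0.6294·61.38 + 0.2542·67.54 ≈ 65.7237...
→ 65.72.

65.72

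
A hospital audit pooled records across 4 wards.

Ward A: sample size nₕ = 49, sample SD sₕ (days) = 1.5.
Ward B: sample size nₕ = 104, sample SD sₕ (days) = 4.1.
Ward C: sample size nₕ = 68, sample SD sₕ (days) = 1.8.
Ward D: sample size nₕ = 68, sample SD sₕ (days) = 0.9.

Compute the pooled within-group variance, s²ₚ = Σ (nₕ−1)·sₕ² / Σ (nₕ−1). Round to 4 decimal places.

Degrees of freedom: 48 + 103 + 67 + 67 = 285.
Σ(nₕ−1)sₕ² = 48·2.25 + 103·16.81 + 67·3.24 + 67·0.81 = 2110.78.
s²ₚ = 2110.78 / 285 = 7.406246... → 7.4062.

7.4062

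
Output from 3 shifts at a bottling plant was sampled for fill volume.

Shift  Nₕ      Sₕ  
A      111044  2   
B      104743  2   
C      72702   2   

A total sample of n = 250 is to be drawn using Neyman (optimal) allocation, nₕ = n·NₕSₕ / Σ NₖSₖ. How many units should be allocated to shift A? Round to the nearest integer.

96

A: NₕSₕ = 111044·2 = 222088
B: NₕSₕ = 104743·2 = 209486
C: NₕSₕ = 72702·2 = 145404
Σ NₕSₕ = 576978.
n_A = 250·222088/576978 = 96.229... → 96.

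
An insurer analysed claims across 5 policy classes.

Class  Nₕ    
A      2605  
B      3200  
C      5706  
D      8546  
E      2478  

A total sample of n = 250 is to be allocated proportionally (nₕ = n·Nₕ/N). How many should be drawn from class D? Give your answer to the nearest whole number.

95

N = 2605 + 3200 + 5706 + 8546 + 2478 = 22535.
n_D = 250·8546/22535 = 94.808... → 95.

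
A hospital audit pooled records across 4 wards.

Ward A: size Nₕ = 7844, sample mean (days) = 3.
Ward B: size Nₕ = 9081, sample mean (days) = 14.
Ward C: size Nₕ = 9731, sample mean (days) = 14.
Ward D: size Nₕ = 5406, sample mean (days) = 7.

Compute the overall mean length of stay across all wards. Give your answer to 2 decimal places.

10.13

N = 7844 + 9081 + 9731 + 5406 = 32062.
Weight each subgroup mean by Nₕ/N and sum.
Σ Nₕx̄ₕ = 7844·3 + 9081·14 + 9731·14 + 5406·7 = 23532 + 127134 + 136234 + 37842 = 324742.
Divide by N: 324742 / 32062 = 10.1286... → 10.13.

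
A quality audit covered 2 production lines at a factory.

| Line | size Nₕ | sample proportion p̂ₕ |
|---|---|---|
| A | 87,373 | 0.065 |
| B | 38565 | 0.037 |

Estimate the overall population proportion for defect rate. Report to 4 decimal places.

0.0564

Wₕ = Nₕ/N with N = 125938: 0.6938, 0.3062.
p̂_st = 0.6938·0.065 + 0.3062·0.037 ≈ 0.056426... → 0.0564.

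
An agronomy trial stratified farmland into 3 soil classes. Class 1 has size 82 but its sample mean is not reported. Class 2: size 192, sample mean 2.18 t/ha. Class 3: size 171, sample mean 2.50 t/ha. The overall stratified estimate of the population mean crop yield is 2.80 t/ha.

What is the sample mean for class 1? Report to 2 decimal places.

4.88

Σ Nₕx̄ₕ = N·μ, so 82·x̄_1 = 445·2.80 − (192·2.18 + 171·2.50).
= 1246 − 846.06 = 399.94.
x̄_1 = 399.94 / 82 = 4.8773... → 4.88.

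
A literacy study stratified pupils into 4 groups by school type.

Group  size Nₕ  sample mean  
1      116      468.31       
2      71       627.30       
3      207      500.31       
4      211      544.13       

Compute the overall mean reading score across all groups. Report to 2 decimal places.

N = 116 + 71 + 207 + 211 = 605.
Overall mean = Σ (Nₕ/N)·x̄ₕ — weight by population share, not a simple average.
Σ Nₕx̄ₕ = 116·468.31 + 71·627.30 + 207·500.31 + 211·544.13 = 54323.96 + 44538.3 + 103564.17 + 114811.43 = 317237.86.
Divide by N: 317237.86 / 605 = 524.3601... → 524.36.

524.36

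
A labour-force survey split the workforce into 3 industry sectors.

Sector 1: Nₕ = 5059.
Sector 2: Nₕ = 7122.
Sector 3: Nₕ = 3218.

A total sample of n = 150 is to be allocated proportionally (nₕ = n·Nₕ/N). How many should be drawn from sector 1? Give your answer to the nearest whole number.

49

Share of sector 1 = 5059/15399 = 0.32853.
Allocate 150 × 0.32853 = 49.279... → 49.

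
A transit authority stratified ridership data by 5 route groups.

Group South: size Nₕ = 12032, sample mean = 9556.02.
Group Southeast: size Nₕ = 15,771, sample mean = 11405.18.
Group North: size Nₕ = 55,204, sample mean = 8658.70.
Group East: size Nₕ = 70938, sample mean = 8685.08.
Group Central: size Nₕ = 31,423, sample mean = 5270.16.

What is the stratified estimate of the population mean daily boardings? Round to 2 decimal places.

8386.29

x̄_st = (Σ Nₕx̄ₕ) / (Σ Nₕ) = (12032·9556.02 + 15771·11405.18 + 55204·8658.70 + 70938·8685.08 + 31423·5270.16) / 185368
= 1554550443.94 / 185368 = 8386.2934... → 8386.29.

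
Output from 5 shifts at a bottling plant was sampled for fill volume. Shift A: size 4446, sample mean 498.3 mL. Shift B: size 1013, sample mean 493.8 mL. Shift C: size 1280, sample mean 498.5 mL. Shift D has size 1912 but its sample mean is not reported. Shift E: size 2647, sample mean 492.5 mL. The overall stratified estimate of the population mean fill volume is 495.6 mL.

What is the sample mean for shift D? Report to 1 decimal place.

492.6

N = 4446 + 1013 + 1280 + 1912 + 2647 = 11298.
Overall total = μ·N = 495.6·11298 = 5599288.8.
Subtract the known strata: 4446·498.3 + 1013·493.8 + 1280·498.5 + 2647·492.5 = 4657388.7.
Remaining total for shift D: 5599288.8 − 4657388.7 = 941900.1.
Divide by its size: 941900.1 / 1912 = 492.626... → 492.6.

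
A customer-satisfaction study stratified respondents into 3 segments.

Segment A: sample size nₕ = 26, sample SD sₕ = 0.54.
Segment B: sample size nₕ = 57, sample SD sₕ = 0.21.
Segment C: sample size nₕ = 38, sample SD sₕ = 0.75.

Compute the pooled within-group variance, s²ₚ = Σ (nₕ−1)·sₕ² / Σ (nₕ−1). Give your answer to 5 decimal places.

A: (26−1)·0.54² = 25·0.2916 = 7.29
B: (57−1)·0.21² = 56·0.0441 = 2.4696
C: (38−1)·0.75² = 37·0.5625 = 20.8125
Numerator = 30.5721; denominator = Σ(nₕ−1) = 118.
s²ₚ = 30.5721/118 = 0.2590856... → 0.25909.

0.25909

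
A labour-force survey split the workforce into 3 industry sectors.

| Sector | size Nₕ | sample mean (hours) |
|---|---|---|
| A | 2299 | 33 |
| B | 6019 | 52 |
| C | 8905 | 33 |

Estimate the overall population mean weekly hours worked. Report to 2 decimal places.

39.64

x̄_st = (Σ Nₕx̄ₕ) / (Σ Nₕ) = (2299·33 + 6019·52 + 8905·33) / 17223
= 682720 / 17223 = 39.6400... → 39.64.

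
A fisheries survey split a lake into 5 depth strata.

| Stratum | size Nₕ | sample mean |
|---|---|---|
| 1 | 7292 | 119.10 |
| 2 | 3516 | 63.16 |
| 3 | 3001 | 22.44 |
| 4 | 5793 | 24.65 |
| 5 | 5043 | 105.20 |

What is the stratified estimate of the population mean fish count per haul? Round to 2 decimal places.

N = 24645; weights Wₕ = Nₕ/N = (0.2959, 0.1427, 0.1218, 0.2351, 0.2046).
x̄_st = Σ Wₕ·x̄ₕ = 0.2959·119.10 + 0.1427·63.16 + 0.1218·22.44 + 0.2351·24.65 + 0.2046·105.20 ≈ 74.3036...
→ 74.30.

74.30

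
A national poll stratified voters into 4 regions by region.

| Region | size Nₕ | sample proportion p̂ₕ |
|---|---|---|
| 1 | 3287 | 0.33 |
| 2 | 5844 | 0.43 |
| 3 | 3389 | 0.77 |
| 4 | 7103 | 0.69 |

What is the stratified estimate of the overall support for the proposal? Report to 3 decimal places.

Wₕ = Nₕ/N with N = 19623: 0.1675, 0.2978, 0.1727, 0.3620.
p̂_st = 0.1675·0.33 + 0.2978·0.43 + 0.1727·0.77 + 0.3620·0.69 ≈ 0.56608... → 0.566.

0.566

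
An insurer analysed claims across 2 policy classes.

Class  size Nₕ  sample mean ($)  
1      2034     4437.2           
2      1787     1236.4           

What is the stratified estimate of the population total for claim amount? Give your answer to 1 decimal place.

11234711.6

Population total = Σ Nₕ·x̄ₕ (each stratum's size times its mean).
2034·4437.2 + 1787·1236.4 = 9025264.8 + 2209446.8 = 11234711.6.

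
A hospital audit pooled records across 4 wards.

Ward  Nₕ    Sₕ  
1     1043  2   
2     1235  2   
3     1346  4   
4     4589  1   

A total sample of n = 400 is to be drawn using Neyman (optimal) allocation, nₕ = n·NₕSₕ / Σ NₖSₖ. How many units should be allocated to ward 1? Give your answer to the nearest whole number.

1: NₕSₕ = 1043·2 = 2086
2: NₕSₕ = 1235·2 = 2470
3: NₕSₕ = 1346·4 = 5384
4: NₕSₕ = 4589·1 = 4589
Σ NₕSₕ = 14529.
n_1 = 400·2086/14529 = 57.430... → 57.

57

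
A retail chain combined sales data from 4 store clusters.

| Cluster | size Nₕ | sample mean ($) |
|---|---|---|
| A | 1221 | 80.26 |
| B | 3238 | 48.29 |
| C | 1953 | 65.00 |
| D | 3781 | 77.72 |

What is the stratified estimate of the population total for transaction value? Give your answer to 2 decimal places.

675164.80

Estimate total by summing Nₕ·x̄ₕ over strata.
1221·80.26 + 3238·48.29 + 1953·65.00 + 3781·77.72 = 97997.46 + 156363.02 + 126945 + 293859.32 = 675164.80.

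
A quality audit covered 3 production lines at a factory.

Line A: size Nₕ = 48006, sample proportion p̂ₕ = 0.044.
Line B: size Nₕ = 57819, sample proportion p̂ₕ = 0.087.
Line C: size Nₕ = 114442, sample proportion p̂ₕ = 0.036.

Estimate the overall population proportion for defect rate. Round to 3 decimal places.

N = 48006 + 57819 + 114442 = 220267.
Overall proportion = Σ (Nₕ/N)·p̂ₕ.
Σ Nₕp̂ₕ = 2112.264 + 5030.253 + 4119.912 = 11262.429.
11262.429 / 220267 = 0.05113... → 0.051.

0.051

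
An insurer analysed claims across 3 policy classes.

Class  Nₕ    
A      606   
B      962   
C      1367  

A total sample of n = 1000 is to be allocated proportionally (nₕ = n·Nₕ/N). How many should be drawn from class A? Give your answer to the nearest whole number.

Share of class A = 606/2935 = 0.20647.
Allocate 1000 × 0.20647 = 206.474... → 206.

206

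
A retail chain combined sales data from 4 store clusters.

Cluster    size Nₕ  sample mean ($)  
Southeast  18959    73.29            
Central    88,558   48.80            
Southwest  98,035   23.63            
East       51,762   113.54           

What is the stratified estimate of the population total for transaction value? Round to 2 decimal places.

Southeast: 18959·73.29 = 1389505.11
Central: 88558·48.80 = 4321630.4
Southwest: 98035·23.63 = 2316567.05
East: 51762·113.54 = 5877057.48
τ̂ = Σ Nₕx̄ₕ = 13904760.04.

13904760.04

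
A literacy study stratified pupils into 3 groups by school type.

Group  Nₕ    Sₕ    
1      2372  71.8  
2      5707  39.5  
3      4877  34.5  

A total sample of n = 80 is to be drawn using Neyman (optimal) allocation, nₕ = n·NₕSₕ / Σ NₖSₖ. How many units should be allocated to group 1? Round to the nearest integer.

24

1: NₕSₕ = 2372·71.8 = 170309.6
2: NₕSₕ = 5707·39.5 = 225426.5
3: NₕSₕ = 4877·34.5 = 168256.5
Σ NₕSₕ = 563992.6.
n_1 = 80·170309.6/563992.6 = 24.158... → 24.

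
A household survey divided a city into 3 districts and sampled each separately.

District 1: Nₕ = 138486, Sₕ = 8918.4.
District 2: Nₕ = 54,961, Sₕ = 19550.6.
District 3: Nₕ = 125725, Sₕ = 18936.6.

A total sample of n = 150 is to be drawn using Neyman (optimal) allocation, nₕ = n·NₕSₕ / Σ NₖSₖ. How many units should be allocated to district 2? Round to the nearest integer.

34

Σ NₕSₕ = 138486·8918.4 + 54961·19550.6 + 125725·18936.6 = 4690398104.
Share for 2: 1074520526.6/4690398104 = 0.22909.
n_2 = 150 × 0.22909 = 34.363... → 34.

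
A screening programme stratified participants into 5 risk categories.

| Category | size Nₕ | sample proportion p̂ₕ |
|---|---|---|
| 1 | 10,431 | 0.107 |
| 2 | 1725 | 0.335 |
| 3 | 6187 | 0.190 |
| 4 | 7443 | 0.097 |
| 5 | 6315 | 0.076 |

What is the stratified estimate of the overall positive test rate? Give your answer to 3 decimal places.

N = 10431 + 1725 + 6187 + 7443 + 6315 = 32101.
Overall proportion = Σ (Nₕ/N)·p̂ₕ.
Σ Nₕp̂ₕ = 1116.117 + 577.875 + 1175.53 + 721.971 + 479.94 = 4071.433.
4071.433 / 32101 = 0.12683... → 0.127.

0.127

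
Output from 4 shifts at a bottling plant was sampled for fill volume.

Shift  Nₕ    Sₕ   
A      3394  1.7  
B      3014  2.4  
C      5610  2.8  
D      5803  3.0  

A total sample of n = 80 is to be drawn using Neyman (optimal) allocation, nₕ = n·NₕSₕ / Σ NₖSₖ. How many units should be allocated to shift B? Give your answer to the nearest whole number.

13

Σ NₕSₕ = 3394·1.7 + 3014·2.4 + 5610·2.8 + 5803·3.0 = 46120.4.
Share for B: 7233.6/46120.4 = 0.15684.
n_B = 80 × 0.15684 = 12.547... → 13.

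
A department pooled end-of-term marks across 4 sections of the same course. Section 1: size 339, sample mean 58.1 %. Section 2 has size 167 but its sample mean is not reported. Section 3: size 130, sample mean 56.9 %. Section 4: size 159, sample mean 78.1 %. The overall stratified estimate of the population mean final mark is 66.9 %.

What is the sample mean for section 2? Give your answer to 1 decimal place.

Σ Nₕx̄ₕ = N·μ, so 167·x̄_2 = 795·66.9 − (339·58.1 + 130·56.9 + 159·78.1).
= 53185.5 − 39510.8 = 13674.7.
x̄_2 = 13674.7 / 167 = 81.884... → 81.9.

81.9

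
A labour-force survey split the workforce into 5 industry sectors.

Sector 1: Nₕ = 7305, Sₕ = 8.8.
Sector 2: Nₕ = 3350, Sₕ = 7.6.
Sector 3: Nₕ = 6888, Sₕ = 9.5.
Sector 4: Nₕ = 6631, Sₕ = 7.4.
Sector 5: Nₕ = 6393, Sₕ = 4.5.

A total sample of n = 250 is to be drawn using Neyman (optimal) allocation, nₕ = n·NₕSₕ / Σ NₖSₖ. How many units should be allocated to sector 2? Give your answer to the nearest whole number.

Σ NₕSₕ = 7305·8.8 + 3350·7.6 + 6888·9.5 + 6631·7.4 + 6393·4.5 = 233017.9.
Share for 2: 25460/233017.9 = 0.10926.
n_2 = 250 × 0.10926 = 27.315... → 27.

27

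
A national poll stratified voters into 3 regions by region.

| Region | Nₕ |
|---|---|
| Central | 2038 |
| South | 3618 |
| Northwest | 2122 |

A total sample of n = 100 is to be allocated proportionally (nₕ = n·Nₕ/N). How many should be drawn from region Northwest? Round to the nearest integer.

Share of region Northwest = 2122/7778 = 0.27282.
Allocate 100 × 0.27282 = 27.282... → 27.

27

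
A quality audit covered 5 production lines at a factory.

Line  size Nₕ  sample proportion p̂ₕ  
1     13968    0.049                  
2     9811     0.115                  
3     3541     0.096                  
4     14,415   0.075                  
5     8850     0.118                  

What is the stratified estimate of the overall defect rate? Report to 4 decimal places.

N = 13968 + 9811 + 3541 + 14415 + 8850 = 50585.
Overall proportion = Σ (Nₕ/N)·p̂ₕ.
Σ Nₕp̂ₕ = 684.432 + 1128.265 + 339.936 + 1081.125 + 1044.3 = 4278.058.
4278.058 / 50585 = 0.084572... → 0.0846.

0.0846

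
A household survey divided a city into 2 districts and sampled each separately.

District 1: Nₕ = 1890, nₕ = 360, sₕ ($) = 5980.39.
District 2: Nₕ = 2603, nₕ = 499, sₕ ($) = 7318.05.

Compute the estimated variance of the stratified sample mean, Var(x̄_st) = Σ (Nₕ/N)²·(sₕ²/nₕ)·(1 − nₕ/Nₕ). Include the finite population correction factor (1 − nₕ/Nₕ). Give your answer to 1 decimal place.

N = 4493. Term for each stratum: Wₕ²sₕ²/nₕ·(1−nₕ/Nₕ).
Var(x̄_st) = 14231.0489 + 29116.3724 = 43347.4213 → 43347.4.

43347.4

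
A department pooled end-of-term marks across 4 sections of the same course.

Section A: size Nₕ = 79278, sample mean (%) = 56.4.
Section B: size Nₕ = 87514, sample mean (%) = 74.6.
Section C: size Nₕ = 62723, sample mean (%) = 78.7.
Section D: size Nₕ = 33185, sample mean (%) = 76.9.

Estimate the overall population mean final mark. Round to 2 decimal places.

70.38

x̄_st = (Σ Nₕx̄ₕ) / (Σ Nₕ) = (79278·56.4 + 87514·74.6 + 62723·78.7 + 33185·76.9) / 262700
= 18488050.2 / 262700 = 70.3770... → 70.38.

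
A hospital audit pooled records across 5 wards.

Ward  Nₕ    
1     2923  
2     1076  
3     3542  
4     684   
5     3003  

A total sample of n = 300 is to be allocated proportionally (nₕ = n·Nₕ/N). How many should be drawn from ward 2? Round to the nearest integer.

Share of ward 2 = 1076/11228 = 0.09583.
Allocate 300 × 0.09583 = 28.750... → 29.

29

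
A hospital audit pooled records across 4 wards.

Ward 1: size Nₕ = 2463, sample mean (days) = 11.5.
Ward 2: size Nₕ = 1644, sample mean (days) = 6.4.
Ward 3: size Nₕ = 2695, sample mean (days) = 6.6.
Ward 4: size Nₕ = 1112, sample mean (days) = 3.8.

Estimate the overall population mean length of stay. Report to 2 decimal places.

7.69

N = 7914; weights Wₕ = Nₕ/N = (0.3112, 0.2077, 0.3405, 0.1405).
x̄_st = Σ Wₕ·x̄ₕ = 0.3112·11.5 + 0.2077·6.4 + 0.3405·6.6 + 0.1405·3.8 ≈ 7.6900...
→ 7.69.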